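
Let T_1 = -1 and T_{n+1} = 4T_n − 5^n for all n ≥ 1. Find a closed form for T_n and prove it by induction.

Claim: T_n = 4^n − 5^n.

Base case: T_1 = -1, and 4^1 − 5^1 = 4 − 5 = -1.
Assume T_j = 4^j − 5^j for some j ≥ 1.
Then T_{j+1} = 4T_j − 5^j = 4·(4^j − 5^j) − 5^j = 4^{j+1} − 4·5^j − 5^j = 4^{j+1} − 5·5^j = 4^{j+1} − 5^{j+1}.
Hence T_n = 4^n − 5^n for every n ≥ 1, by induction.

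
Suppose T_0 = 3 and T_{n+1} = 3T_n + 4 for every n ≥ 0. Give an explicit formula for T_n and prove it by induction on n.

Claim: T_n = 5·3^n − 2.

Base case: T_0 = 3, and 5·3^0 − 2 = 5 − 2 = 3.
Assume T_r = 5·3^r − 2 for some r ≥ 0.
Then T_{r+1} = 3T_r + 4 = 3·(5·3^r − 2) + 4 = 15·3^r − 6 + 4 = 5·3^{r+1} − 2.
This completes the inductive step, so T_n = 5·3^n − 2 for all n ≥ 0.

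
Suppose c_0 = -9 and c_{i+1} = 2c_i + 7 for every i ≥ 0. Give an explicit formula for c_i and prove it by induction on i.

Claim: c_i = -2^{i+1} − 7.

Base case: c_0 = -9, and -2^{0+1} − 7 = -2 − 7 = -9.
Assume c_j = -2^{j+1} − 7 for some j ≥ 0.
Then c_{j+1} = 2c_j + 7 = 2·(-2^{j+1} − 7) + 7 = -2^{j+2} − 14 + 7 = -2^{j+2} − 7.
So the formula holds for j+1, and by induction c_i = -2^{i+1} − 7 for all i ≥ 0.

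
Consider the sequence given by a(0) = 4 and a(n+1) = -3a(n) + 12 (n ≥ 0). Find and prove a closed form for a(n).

Claim: a(n) = (-3)^n + 3.

Base case: a(0) = 4, and (-3)^0 + 3 = 1 + 3 = 4.
Assume a(k) = (-3)^k + 3 for some k ≥ 0.
Then a(k+1) = -3a(k) + 12 = -3·((-3)^k + 3) + 12 = -3·(-3)^k − 9 + 12 = (-3)^{k+1} + 3.
This completes the inductive step, so a(n) = (-3)^n + 3 for all n ≥ 0.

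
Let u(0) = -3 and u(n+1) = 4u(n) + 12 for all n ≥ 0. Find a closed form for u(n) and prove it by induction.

Claim: u(n) = 4^n − 4.

Base case: u(0) = -3, and 4^0 − 4 = 1 − 4 = -3.
Assume u(k) = 4^k − 4 for some k ≥ 0.
Then u(k+1) = 4u(k) + 12 = 4·(4^k − 4) + 12 = 4^{k+1} − 16 + 12 = 4^{k+1} − 4.
By induction, u(n) = 4^n − 4 for all n ≥ 0.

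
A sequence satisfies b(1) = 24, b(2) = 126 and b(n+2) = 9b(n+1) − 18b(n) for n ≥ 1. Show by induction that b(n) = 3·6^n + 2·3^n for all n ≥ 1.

Base cases: b(1) = 24 and 3·6^1 + 2·3^1 = 24; b(2) = 126 and 3·6^2 + 2·3^2 = 126.
Assume b(j) = 3·6^j + 2·3^j for all 1 ≤ j ≤ m, where m ≥ 2.
Then b(m+1) = 9b(m) − 18b(m−1) = 9·(3·6^m + 2·3^m) − 18·(3·6^{m−1} + 2·3^{m−1}) = 3·(9·6 − 18)6^{m−1} + 2·(9·3 − 18)3^{m−1} = 108·6^{m−1} + 18·3^{m−1} = 3·6^{m+1} + 2·3^{m+1}.
So the formula holds for m+1, and by strong induction b(n) = 3·6^n + 2·3^n for all n ≥ 1.

b(n) = 3·6^n + 2·3^n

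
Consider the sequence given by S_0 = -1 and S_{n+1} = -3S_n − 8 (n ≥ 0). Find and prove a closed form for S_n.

Claim: S_n = (-3)^n − 2.

Base case: S_0 = -1, and (-3)^0 − 2 = 1 − 2 = -1.
Assume S_k = (-3)^k − 2 for some k ≥ 0.
Then S_{k+1} = -3S_k − 8 = -3·((-3)^k − 2) − 8 = -3·(-3)^k + 6 − 8 = (-3)^{k+1} − 2.
By induction, S_n = (-3)^n − 2 for all n ≥ 0.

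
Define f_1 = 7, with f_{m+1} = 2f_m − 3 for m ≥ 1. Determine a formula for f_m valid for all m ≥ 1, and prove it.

Claim: f_m = 2^{m+1} + 3.

Base case: f_1 = 7, and 2^{1+1} + 3 = 4 + 3 = 7.
Assume f_j = 2^{j+1} + 3 for some j ≥ 1.
Then f_{j+1} = 2f_j − 3 = 2·(2^{j+1} + 3) − 3 = 2^{j+2} + 6 − 3 = 2^{j+2} + 3.
So the formula holds for j+1, and by induction f_m = 2^{m+1} + 3 for all m ≥ 1.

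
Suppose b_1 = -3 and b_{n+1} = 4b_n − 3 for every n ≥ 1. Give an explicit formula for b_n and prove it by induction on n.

Claim: b_n = -4^n + 1.

Base case: b_1 = -3, and -4^1 + 1 = -4 + 1 = -3.
Assume b_m = -4^m + 1 for some m ≥ 1.
Then b_{m+1} = 4b_m − 3 = 4·(-4^m + 1) − 3 = -4^{m+1} + 4 − 3 = -4^{m+1} + 1.
This completes the inductive step, so b_n = -4^n + 1 for all n ≥ 1.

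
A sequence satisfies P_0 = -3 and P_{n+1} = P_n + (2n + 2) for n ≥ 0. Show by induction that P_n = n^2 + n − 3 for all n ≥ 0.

Base case: P_0 = -3, and 0^2 + 0 − 3 = -3.
Assume P_k = k^2 + k − 3.
Then P_{k+1} = P_k + (2k + 2) = (k^2 + k − 3) + (2k + 2) = k^2 + 3k − 1,
and (k+1)^2 + (k+1) − 3 = k^2 + 3k − 1.
This completes the inductive step, so P_n = n^2 + n − 3 for all n ≥ 0.

P_n = n^2 + n − 3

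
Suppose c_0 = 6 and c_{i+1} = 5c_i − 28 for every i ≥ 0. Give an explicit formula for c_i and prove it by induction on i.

Claim: c_i = -5^i + 7.

Base case: c_0 = 6, and -5^0 + 7 = -1 + 7 = 6.
Assume c_m = -5^m + 7 for some m ≥ 0.
Then c_{m+1} = 5c_m − 28 = 5·(-5^m + 7) − 28 = -5^{m+1} + 35 − 28 = -5^{m+1} + 7.
By induction, c_i = -5^i + 7 for all i ≥ 0.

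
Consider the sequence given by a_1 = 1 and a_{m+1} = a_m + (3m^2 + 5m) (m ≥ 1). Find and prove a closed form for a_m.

Claim: a_m = m^3 + m^2 − 2m + 1.

Base case: a_1 = 1, and 1^3 + 1^2 − 2·1 + 1 = 1.
Assume a_r = r^3 + r^2 − 2r + 1.
Then a_{r+1} = a_r + (3r^2 + 5r) = (r^3 + r^2 − 2r + 1) + (3r^2 + 5r) = r^3 + 4r^2 + 3r + 1,
and (r+1)^3 + (r+1)^2 − 2·(r+1) + 1 = r^3 + 4r^2 + 3r + 1.
By induction, a_m = m^3 + m^2 − 2m + 1 for all m ≥ 1.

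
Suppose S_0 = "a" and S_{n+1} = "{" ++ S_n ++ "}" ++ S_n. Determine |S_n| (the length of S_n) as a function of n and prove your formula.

Claim: |S_n| = 3·2^n − 2.

Base case: |S_0| = 1, and 3·2^0 − 2 = 1.
Assume |S_k| = 3·2^k − 2.
Then |S_{k+1}| = 1 + |S_k| + 1 + |S_k| = 2|S_k| + 2 = 2(3·2^k − 2) + 2 = 3·2^{k+1} − 4 + 2 = 3·2^{k+1} − 2.
This completes the inductive step, so |S_n| = 3·2^n − 2 for all n ≥ 0.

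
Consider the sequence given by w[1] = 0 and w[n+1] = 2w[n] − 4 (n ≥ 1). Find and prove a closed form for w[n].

Claim: w[n] = -2^{n+1} + 4.

Base case: w[1] = 0, and -2^{1+1} + 4 = -4 + 4 = 0.
Assume w[k] = -2^{k+1} + 4 for some k ≥ 1.
Then w[k+1] = 2w[k] − 4 = 2·(-2^{k+1} + 4) − 4 = -2^{k+2} + 8 − 4 = -2^{k+2} + 4.
By induction, w[n] = -2^{n+1} + 4 for all n ≥ 1.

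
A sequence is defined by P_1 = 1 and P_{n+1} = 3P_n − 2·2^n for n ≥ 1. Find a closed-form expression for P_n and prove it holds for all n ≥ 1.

Claim: P_n = -3^n + 2·2^n.

Base case: P_1 = 1, and -3^1 + 2·2^1 = -3 + 4 = 1.
Assume P_m = -3^m + 2·2^m for some m ≥ 1.
Then P_{m+1} = 3P_m − 2·2^m = 3·(-3^m + 2·2^m) − 2·2^m = -3^{m+1} + 6·2^m − 2·2^m = -3^{m+1} + 4·2^m = -3^{m+1} + 2·2^{m+1}.
This completes the inductive step, so P_n = -3^n + 2·2^n for all n ≥ 1.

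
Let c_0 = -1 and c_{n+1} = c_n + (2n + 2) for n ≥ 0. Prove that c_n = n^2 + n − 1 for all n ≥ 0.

Base case: c_0 = -1, and 0^2 + 0 − 1 = -1.
Assume c_k = k^2 + k − 1.
Then c_{k+1} = c_k + (2k + 2) = (k^2 + k − 1) + (2k + 2) = k^2 + 3k + 1,
and (k+1)^2 + (k+1) − 1 = k^2 + 3k + 1.
By induction, c_n = n^2 + n − 1 for all n ≥ 0.

c_n = n^2 + n − 1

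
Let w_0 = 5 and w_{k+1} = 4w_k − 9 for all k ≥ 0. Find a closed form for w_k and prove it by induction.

Claim: w_k = 2·4^k + 3.

Base case: w_0 = 5, and 2·4^0 + 3 = 2 + 3 = 5.
Assume w_m = 2·4^m + 3 for some m ≥ 0.
Then w_{m+1} = 4w_m − 9 = 4·(2·4^m + 3) − 9 = 8·4^m + 12 − 9 = 2·4^{m+1} + 3.
This completes the inductive step, so w_k = 2·4^k + 3 for all k ≥ 0.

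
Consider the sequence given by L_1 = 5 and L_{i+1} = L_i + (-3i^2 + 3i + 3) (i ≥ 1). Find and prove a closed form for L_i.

Claim: L_i = -i^3 + 3i^2 + i + 2.

Base case: L_1 = 5, and -1^3 + 3·1^2 + 1 + 2 = 5.
Assume L_j = -j^3 + 3j^2 + j + 2.
Then L_{j+1} = L_j + (-3j^2 + 3j + 3) = (-j^3 + 3j^2 + j + 2) + (-3j^2 + 3j + 3) = -j^3 + 4j + 5,
and -(j+1)^3 + 3·(j+1)^2 + (j+1) + 2 = -j^3 + 4j + 5.
By induction, L_i = -i^3 + 3i^2 + i + 2 for all i ≥ 1.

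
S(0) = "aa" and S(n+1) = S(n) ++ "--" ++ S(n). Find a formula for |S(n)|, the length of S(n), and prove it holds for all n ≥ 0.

Claim: |S(n)| = 2^{n+2} − 2.

Base case: |S(0)| = 2, and 2^{0+2} − 2 = 2.
Assume |S(k)| = 2^{k+2} − 2.
Then |S(k+1)| = |S(k)| + 2 + |S(k)| = 2|S(k)| + 2 = 2(2^{k+2} − 2) + 2 = 2^{k+3} − 4 + 2 = 2^{k+3} − 2.
So the formula holds for k+1, and by induction |S(n)| = 2^{n+2} − 2 for all n ≥ 0.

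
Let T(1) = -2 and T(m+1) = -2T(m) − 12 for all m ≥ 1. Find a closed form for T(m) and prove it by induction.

Claim: T(m) = -(-2)^m − 4.

Base case: T(1) = -2, and -(-2)^1 − 4 = 2 − 4 = -2.
Assume T(r) = -(-2)^r − 4 for some r ≥ 1.
Then T(r+1) = -2T(r) − 12 = -2·(-(-2)^r − 4) − 12 = 2·(-2)^r + 8 − 12 = -(-2)^{r+1} − 4.
So the formula holds for r+1, and by induction T(m) = -(-2)^m − 4 for all m ≥ 1.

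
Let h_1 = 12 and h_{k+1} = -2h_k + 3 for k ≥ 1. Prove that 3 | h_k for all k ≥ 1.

Base case: h_1 = 12 = 3·4, so 3 | h_1.
Assume 3 | h_m, so h_m = 3t for some integer t.
Then h_{m+1} = -2h_m + 3 = -2·(3t) + 3 = 3(-2t + 1), so 3 | h_{m+1}.
By induction, 3 | h_k for all k ≥ 1.

3 | h_k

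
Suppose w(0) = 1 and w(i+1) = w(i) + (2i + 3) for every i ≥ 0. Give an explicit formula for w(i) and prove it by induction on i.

Claim: w(i) = i^2 + 2i + 1.

Base case: w(0) = 1, and 0^2 + 2·0 + 1 = 1.
Assume w(m) = m^2 + 2m + 1.
Then w(m+1) = w(m) + (2m + 3) = (m^2 + 2m + 1) + (2m + 3) = m^2 + 4m + 4,
and (m+1)^2 + 2·(m+1) + 1 = m^2 + 4m + 4.
Hence w(i) = i^2 + 2i + 1 for every i ≥ 0, by induction.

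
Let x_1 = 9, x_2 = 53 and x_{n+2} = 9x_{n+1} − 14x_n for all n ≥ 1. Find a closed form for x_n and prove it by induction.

Claim: x_n = 2^n + 7^n.

Base cases: x_1 = 9 and 2^1 + 7^1 = 9; x_2 = 53 and 2^2 + 7^2 = 53.
Assume x_j = 2^j + 7^j for all 1 ≤ j ≤ r, where r ≥ 2.
Then x_{r+1} = 9x_r − 14x_{r−1} = 9·(2^r + 7^r) − 14·(2^{r−1} + 7^{r−1}) = (9·2 − 14)2^{r−1} + (9·7 − 14)7^{r−1} = 4·2^{r−1} + 49·7^{r−1} = 2^{r+1} + 7^{r+1}.
By strong induction, x_n = 2^n + 7^n for all n ≥ 1.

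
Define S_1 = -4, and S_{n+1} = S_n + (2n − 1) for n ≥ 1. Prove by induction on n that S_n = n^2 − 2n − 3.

Base case: S_1 = -4, and 1^2 − 2·1 − 3 = -4.
Assume S_j = j^2 − 2j − 3.
Then S_{j+1} = S_j + (2j − 1) = (j^2 − 2j − 3) + (2j − 1) = j^2 − 4,
and (j+1)^2 − 2·(j+1) − 3 = j^2 − 4.
By induction, S_n = n^2 − 2n − 3 for all n ≥ 1.

S_n = n^2 − 2n − 3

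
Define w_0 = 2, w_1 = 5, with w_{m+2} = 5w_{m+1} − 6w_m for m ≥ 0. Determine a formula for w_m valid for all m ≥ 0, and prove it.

Claim: w_m = 2^m + 3^m.

Base cases: w_0 = 2 and 2^0 + 3^0 = 2; w_1 = 5 and 2^1 + 3^1 = 5.
Assume w_i = 2^i + 3^i for all 0 ≤ i ≤ j, where j ≥ 1.
Then w_{j+1} = 5w_j − 6w_{j−1} = 5·(2^j + 3^j) − 6·(2^{j−1} + 3^{j−1}) = (5·2 − 6)2^{j−1} + (5·3 − 6)3^{j−1} = 4·2^{j−1} + 9·3^{j−1} = 2^{j+1} + 3^{j+1}.
So the formula holds for j+1, and by strong induction w_m = 2^m + 3^m for all m ≥ 0.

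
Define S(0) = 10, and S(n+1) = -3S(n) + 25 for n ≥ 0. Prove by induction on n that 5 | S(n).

Base case: S(0) = 10 = 5·2, so 5 | S(0).
Assume 5 | S(r), so S(r) = 5t for some integer t.
Then S(r+1) = -3S(r) + 25 = -3·(5t) + 25 = 5(-3t + 5), so 5 | S(r+1).
This completes the inductive step, so 5 | S(n) for all n ≥ 0.

5 | S(n)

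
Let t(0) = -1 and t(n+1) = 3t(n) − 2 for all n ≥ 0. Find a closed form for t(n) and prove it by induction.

Claim: t(n) = -2·3^n + 1.

Base case: t(0) = -1, and -2·3^0 + 1 = -2 + 1 = -1.
Assume t(m) = -2·3^m + 1 for some m ≥ 0.
Then t(m+1) = 3t(m) − 2 = 3·(-2·3^m + 1) − 2 = -6·3^m + 3 − 2 = -2·3^{m+1} + 1.
So the formula holds for m+1, and by induction t(n) = -2·3^n + 1 for all n ≥ 0.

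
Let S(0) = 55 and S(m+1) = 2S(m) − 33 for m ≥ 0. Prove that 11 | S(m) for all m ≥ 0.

Base case: S(0) = 55 = 11·5, so 11 | S(0).
Assume 11 | S(k), so S(k) = 11t for some integer t.
Then S(k+1) = 2S(k) − 33 = 2·(11t) − 33 = 11(2t − 3), so 11 | S(k+1).
By induction, 11 | S(m) for all m ≥ 0.

11 | S(m)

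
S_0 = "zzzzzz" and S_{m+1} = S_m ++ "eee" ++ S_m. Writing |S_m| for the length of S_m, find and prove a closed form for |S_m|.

Claim: |S_m| = 9·2^m − 3.

Base case: |S_0| = 6, and 9·2^0 − 3 = 6.
Assume |S_j| = 9·2^j − 3.
Then |S_{j+1}| = |S_j| + 3 + |S_j| = 2|S_j| + 3 = 2(9·2^j − 3) + 3 = 9·2^{j+1} − 6 + 3 = 9·2^{j+1} − 3.
This completes the inductive step, so |S_m| = 9·2^m − 3 for all m ≥ 0.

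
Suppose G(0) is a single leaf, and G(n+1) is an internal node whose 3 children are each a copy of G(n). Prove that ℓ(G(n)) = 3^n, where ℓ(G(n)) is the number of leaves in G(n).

Base case: ℓ(G(0)) = 1, and 3^0 = 1.
Assume ℓ(G(j)) = 3^j.
Then ℓ(G(j+1)) = 3·ℓ(G(j)) = 3·3^j = 3^{j+1}.
By induction, ℓ(G(n)) = 3^n for all n ≥ 0.

ℓ(G(n)) = 3^n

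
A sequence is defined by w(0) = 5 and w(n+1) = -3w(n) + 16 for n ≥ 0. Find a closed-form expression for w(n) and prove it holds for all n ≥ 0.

Claim: w(n) = (-3)^n + 4.

Base case: w(0) = 5, and (-3)^0 + 4 = 1 + 4 = 5.
Assume w(j) = (-3)^j + 4 for some j ≥ 0.
Then w(j+1) = -3w(j) + 16 = -3·((-3)^j + 4) + 16 = -3·(-3)^j − 12 + 16 = (-3)^{j+1} + 4.
This completes the inductive step, so w(n) = (-3)^n + 4 for all n ≥ 0.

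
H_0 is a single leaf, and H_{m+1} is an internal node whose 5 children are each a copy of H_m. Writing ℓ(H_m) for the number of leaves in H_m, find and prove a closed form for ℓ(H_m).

Claim: ℓ(H_m) = 5^m.

Base case: ℓ(H_0) = 1, and 5^0 = 1.
Assume ℓ(H_k) = 5^k.
Then ℓ(H_{k+1}) = 5·ℓ(H_k) = 5·5^k = 5^{k+1}.
Hence ℓ(H_m) = 5^m for every m ≥ 0, by induction.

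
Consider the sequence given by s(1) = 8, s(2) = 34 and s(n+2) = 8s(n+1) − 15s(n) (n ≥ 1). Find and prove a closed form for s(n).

Claim: s(n) = 3^n + 5^n.

Base cases: s(1) = 8 and 3^1 + 5^1 = 8; s(2) = 34 and 3^2 + 5^2 = 34.
Assume s(i) = 3^i + 5^i for all 1 ≤ i ≤ j, where j ≥ 2.
Then s(j+1) = 8s(j) − 15s(j−1) = 8·(3^j + 5^j) − 15·(3^{j−1} + 5^{j−1}) = (8·3 − 15)3^{j−1} + (8·5 − 15)5^{j−1} = 9·3^{j−1} + 25·5^{j−1} = 3^{j+1} + 5^{j+1}.
By strong induction, s(n) = 3^n + 5^n for all n ≥ 1.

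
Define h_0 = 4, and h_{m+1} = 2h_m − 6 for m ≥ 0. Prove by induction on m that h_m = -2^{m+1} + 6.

Base case: h_0 = 4, and -2^{0+1} + 6 = -2 + 6 = 4.
Assume h_j = -2^{j+1} + 6 for some j ≥ 0.
Then h_{j+1} = 2h_j − 6 = 2·(-2^{j+1} + 6) − 6 = -2^{j+2} + 12 − 6 = -2^{j+2} + 6.
So the formula holds for j+1, and by induction h_m = -2^{m+1} + 6 for all m ≥ 0.

h_m = -2^{m+1} + 6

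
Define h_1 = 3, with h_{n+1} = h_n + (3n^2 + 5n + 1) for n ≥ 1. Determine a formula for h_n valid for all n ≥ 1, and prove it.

Claim: h_n = n^3 + n^2 − n + 2.

Base case: h_1 = 3, and 1^3 + 1^2 − 1 + 2 = 3.
Assume h_r = r^3 + r^2 − r + 2.
Then h_{r+1} = h_r + (3r^2 + 5r + 1) = (r^3 + r^2 − r + 2) + (3r^2 + 5r + 1) = r^3 + 4r^2 + 4r + 3,
and (r+1)^3 + (r+1)^2 − (r+1) + 2 = r^3 + 4r^2 + 4r + 3.
By induction, h_n = n^3 + n^2 − n + 2 for all n ≥ 1.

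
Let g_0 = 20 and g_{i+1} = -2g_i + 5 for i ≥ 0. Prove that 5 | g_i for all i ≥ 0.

Base case: g_0 = 20 = 5·4, so 5 | g_0.
Assume 5 | g_m, so g_m = 5t for some integer t.
Then g_{m+1} = -2g_m + 5 = -2·(5t) + 5 = 5(-2t + 1), so 5 | g_{m+1}.
This completes the inductive step, so 5 | g_i for all i ≥ 0.

5 | g_i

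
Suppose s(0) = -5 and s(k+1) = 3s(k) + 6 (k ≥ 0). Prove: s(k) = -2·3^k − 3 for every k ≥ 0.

Base case: s(0) = -5, and -2·3^0 − 3 = -2 − 3 = -5.
Assume s(m) = -2·3^m − 3 for some m ≥ 0.
Then s(m+1) = 3s(m) + 6 = 3·(-2·3^m − 3) + 6 = -6·3^m − 9 + 6 = -2·3^{m+1} − 3.
Hence s(k) = -2·3^k − 3 for every k ≥ 0, by induction.

s(k) = -2·3^k − 3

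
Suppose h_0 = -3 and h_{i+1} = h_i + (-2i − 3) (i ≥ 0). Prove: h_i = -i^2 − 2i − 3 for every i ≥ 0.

Base case: h_0 = -3, and -0^2 − 2·0 − 3 = -3.
Assume h_m = -m^2 − 2m − 3.
Then h_{m+1} = h_m + (-2m − 3) = (-m^2 − 2m − 3) + (-2m − 3) = -m^2 − 4m − 6,
and -(m+1)^2 − 2·(m+1) − 3 = -m^2 − 4m − 6.
This completes the inductive step, so h_i = -i^2 − 2i − 3 for all i ≥ 0.

h_i = -i^2 − 2i − 3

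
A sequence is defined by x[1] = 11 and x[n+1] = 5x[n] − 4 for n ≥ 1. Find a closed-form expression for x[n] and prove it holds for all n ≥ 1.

Claim: x[n] = 2·5^n + 1.

Base case: x[1] = 11, and 2·5^1 + 1 = 10 + 1 = 11.
Assume x[j] = 2·5^j + 1 for some j ≥ 1.
Then x[j+1] = 5x[j] − 4 = 5·(2·5^j + 1) − 4 = 10·5^j + 5 − 4 = 2·5^{j+1} + 1.
Hence x[n] = 2·5^n + 1 for every n ≥ 1, by induction.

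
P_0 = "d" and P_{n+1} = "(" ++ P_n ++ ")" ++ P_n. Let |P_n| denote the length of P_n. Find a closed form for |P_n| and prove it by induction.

Claim: |P_n| = 3·2^n − 2.

Base case: |P_0| = 1, and 3·2^0 − 2 = 1.
Assume |P_m| = 3·2^m − 2.
Then |P_{m+1}| = 1 + |P_m| + 1 + |P_m| = 2|P_m| + 2 = 2(3·2^m − 2) + 2 = 3·2^{m+1} − 4 + 2 = 3·2^{m+1} − 2.
So the formula holds for m+1, and by induction |P_n| = 3·2^n − 2 for all n ≥ 0.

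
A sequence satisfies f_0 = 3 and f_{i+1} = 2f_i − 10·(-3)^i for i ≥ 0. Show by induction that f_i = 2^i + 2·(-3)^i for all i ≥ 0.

Base case: f_0 = 3, and 2^0 + 2·(-3)^0 = 1 + 2 = 3.
Assume f_k = 2^k + 2·(-3)^k for some k ≥ 0.
Then f_{k+1} = 2f_k − 10·(-3)^k = 2·(2^k + 2·(-3)^k) − 10·(-3)^k = 2^{k+1} + 4·(-3)^k − 10·(-3)^k = 2^{k+1} − 6·(-3)^k = 2^{k+1} + 2·(-3)^{k+1}.
This completes the inductive step, so f_i = 2^i + 2·(-3)^i for all i ≥ 0.

f_i = 2^i + 2·(-3)^i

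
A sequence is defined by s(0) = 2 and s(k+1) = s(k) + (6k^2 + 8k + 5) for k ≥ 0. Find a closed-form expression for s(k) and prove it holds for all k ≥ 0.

Claim: s(k) = 2k^3 + k^2 + 2k + 2.

Base case: s(0) = 2, and 2·0^3 + 0^2 + 2·0 + 2 = 2.
Assume s(r) = 2r^3 + r^2 + 2r + 2.
Then s(r+1) = s(r) + (6r^2 + 8r + 5) = (2r^3 + r^2 + 2r + 2) + (6r^2 + 8r + 5) = 2r^3 + 7r^2 + 10r + 7,
and 2·(r+1)^3 + (r+1)^2 + 2·(r+1) + 2 = 2r^3 + 7r^2 + 10r + 7.
This completes the inductive step, so s(k) = 2k^3 + k^2 + 2k + 2 for all k ≥ 0.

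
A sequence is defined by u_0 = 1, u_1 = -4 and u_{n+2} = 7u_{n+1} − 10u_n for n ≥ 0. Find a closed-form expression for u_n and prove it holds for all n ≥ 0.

Claim: u_n = 3·2^n − 2·5^n.

Base cases: u_0 = 1 and 3·2^0 − 2·5^0 = 1; u_1 = -4 and 3·2^1 − 2·5^1 = -4.
Assume u_j = 3·2^j − 2·5^j for all 0 ≤ j ≤ k, where k ≥ 1.
Then u_{k+1} = 7u_k − 10u_{k−1} = 7·(3·2^k − 2·5^k) − 10·(3·2^{k−1} − 2·5^{k−1}) = 3·(7·2 − 10)2^{k−1} − 2·(7·5 − 10)5^{k−1} = 12·2^{k−1} − 50·5^{k−1} = 3·2^{k+1} − 2·5^{k+1}.
This completes the inductive step, so u_n = 3·2^n − 2·5^n for all n ≥ 0.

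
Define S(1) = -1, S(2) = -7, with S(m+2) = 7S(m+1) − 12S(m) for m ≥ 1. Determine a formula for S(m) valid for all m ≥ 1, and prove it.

Claim: S(m) = 3^m − 4^m.

Base cases: S(1) = -1 and 3^1 − 4^1 = -1; S(2) = -7 and 3^2 − 4^2 = -7.
Assume S(j) = 3^j − 4^j for all 1 ≤ j ≤ k, where k ≥ 2.
Then S(k+1) = 7S(k) − 12S(k−1) = 7·(3^k − 4^k) − 12·(3^{k−1} − 4^{k−1}) = (7·3 − 12)3^{k−1} − (7·4 − 12)4^{k−1} = 9·3^{k−1} − 16·4^{k−1} = 3^{k+1} − 4^{k+1}.
So the formula holds for k+1, and by strong induction S(m) = 3^m − 4^m for all m ≥ 1.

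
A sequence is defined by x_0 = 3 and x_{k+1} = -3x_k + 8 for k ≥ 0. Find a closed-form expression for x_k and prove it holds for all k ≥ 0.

Claim: x_k = (-3)^k + 2.

Base case: x_0 = 3, and (-3)^0 + 2 = 1 + 2 = 3.
Assume x_j = (-3)^j + 2 for some j ≥ 0.
Then x_{j+1} = -3x_j + 8 = -3·((-3)^j + 2) + 8 = -3·(-3)^j − 6 + 8 = (-3)^{j+1} + 2.
This completes the inductive step, so x_k = (-3)^k + 2 for all k ≥ 0.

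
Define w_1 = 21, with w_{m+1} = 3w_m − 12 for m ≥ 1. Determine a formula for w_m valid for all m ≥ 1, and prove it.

Claim: w_m = 5·3^m + 6.

Base case: w_1 = 21, and 5·3^1 + 6 = 15 + 6 = 21.
Assume w_k = 5·3^k + 6 for some k ≥ 1.
Then w_{k+1} = 3w_k − 12 = 3·(5·3^k + 6) − 12 = 15·3^k + 18 − 12 = 5·3^{k+1} + 6.
By induction, w_m = 5·3^m + 6 for all m ≥ 1.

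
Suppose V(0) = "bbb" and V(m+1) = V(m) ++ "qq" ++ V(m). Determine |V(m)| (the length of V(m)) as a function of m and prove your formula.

Claim: |V(m)| = 5·2^m − 2.

Base case: |V(0)| = 3, and 5·2^0 − 2 = 3.
Assume |V(j)| = 5·2^j − 2.
Then |V(j+1)| = |V(j)| + 2 + |V(j)| = 2|V(j)| + 2 = 2(5·2^j − 2) + 2 = 5·2^{j+1} − 4 + 2 = 5·2^{j+1} − 2.
By induction, |V(m)| = 5·2^m − 2 for all m ≥ 0.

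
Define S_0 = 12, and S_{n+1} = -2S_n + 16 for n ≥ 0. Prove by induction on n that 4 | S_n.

Base case: S_0 = 12 = 4·3, so 4 | S_0.
Assume 4 | S_r, so S_r = 4t for some integer t.
Then S_{r+1} = -2S_r + 16 = -2·(4t) + 16 = 4(-2t + 4), so 4 | S_{r+1}.
By induction, 4 | S_n for all n ≥ 0.

4 | S_n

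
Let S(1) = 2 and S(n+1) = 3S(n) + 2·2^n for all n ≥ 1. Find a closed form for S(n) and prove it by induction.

Claim: S(n) = 2·3^n − 2·2^n.

Base case: S(1) = 2, and 2·3^1 − 2·2^1 = 6 − 4 = 2.
Assume S(r) = 2·3^r − 2·2^r for some r ≥ 1.
Then S(r+1) = 3S(r) + 2·2^r = 3·(2·3^r − 2·2^r) + 2·2^r = 2·3^{r+1} − 6·2^r + 2·2^r = 2·3^{r+1} − 4·2^r = 2·3^{r+1} − 2·2^{r+1}.
By induction, S(n) = 2·3^n − 2·2^n for all n ≥ 1.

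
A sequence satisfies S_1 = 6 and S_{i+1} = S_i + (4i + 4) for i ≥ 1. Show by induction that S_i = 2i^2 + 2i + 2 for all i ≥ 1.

Base case: S_1 = 6, and 2·1^2 + 2·1 + 2 = 6.
Assume S_k = 2k^2 + 2k + 2.
Then S_{k+1} = S_k + (4k + 4) = (2k^2 + 2k + 2) + (4k + 4) = 2k^2 + 6k + 6,
and 2·(k+1)^2 + 2·(k+1) + 2 = 2k^2 + 6k + 6.
Hence S_i = 2i^2 + 2i + 2 for every i ≥ 1, by induction.

S_i = 2i^2 + 2i + 2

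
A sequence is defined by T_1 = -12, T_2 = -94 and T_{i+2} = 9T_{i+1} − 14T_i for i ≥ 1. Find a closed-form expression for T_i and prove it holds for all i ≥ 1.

Claim: T_i = 2^i − 2·7^i.

Base cases: T_1 = -12 and 2^1 − 2·7^1 = -12; T_2 = -94 and 2^2 − 2·7^2 = -94.
Assume T_j = 2^j − 2·7^j for all 1 ≤ j ≤ r, where r ≥ 2.
Then T_{r+1} = 9T_r − 14T_{r−1} = 9·(2^r − 2·7^r) − 14·(2^{r−1} − 2·7^{r−1}) = (9·2 − 14)2^{r−1} − 2·(9·7 − 14)7^{r−1} = 4·2^{r−1} − 98·7^{r−1} = 2^{r+1} − 2·7^{r+1}.
By strong induction, T_i = 2^i − 2·7^i for all i ≥ 1.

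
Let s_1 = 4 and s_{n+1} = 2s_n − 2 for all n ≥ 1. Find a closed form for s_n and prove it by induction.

Claim: s_n = 2^n + 2.

Base case: s_1 = 4, and 2^1 + 2 = 2 + 2 = 4.
Assume s_j = 2^j + 2 for some j ≥ 1.
Then s_{j+1} = 2s_j − 2 = 2·(2^j + 2) − 2 = 2^{j+1} + 4 − 2 = 2^{j+1} + 2.
Hence s_n = 2^n + 2 for every n ≥ 1, by induction.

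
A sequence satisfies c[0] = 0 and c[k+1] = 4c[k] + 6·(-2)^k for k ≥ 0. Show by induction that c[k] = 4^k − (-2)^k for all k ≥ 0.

Base case: c[0] = 0, and 4^0 − (-2)^0 = 1 − 1 = 0.
Assume c[m] = 4^m − (-2)^m for some m ≥ 0.
Then c[m+1] = 4c[m] + 6·(-2)^m = 4·(4^m − (-2)^m) + 6·(-2)^m = 4^{m+1} − 4·(-2)^m + 6·(-2)^m = 4^{m+1} + 2·(-2)^m = 4^{m+1} − (-2)^{m+1}.
So the formula holds for m+1, and by induction c[k] = 4^k − (-2)^k for all k ≥ 0.

c[k] = 4^k − (-2)^k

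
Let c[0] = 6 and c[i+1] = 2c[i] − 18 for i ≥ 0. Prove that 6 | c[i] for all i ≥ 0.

Base case: c[0] = 6 = 6·1, so 6 | c[0].
Assume 6 | c[r], so c[r] = 6t for some integer t.
Then c[r+1] = 2c[r] − 18 = 2·(6t) − 18 = 6(2t − 3), so 6 | c[r+1].
So the property holds for r+1, and by induction 6 | c[i] for all i ≥ 0.

6 | c[i]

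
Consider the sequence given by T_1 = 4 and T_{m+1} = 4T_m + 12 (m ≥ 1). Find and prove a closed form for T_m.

Claim: T_m = 2·4^m − 4.

Base case: T_1 = 4, and 2·4^1 − 4 = 8 − 4 = 4.
Assume T_j = 2·4^j − 4 for some j ≥ 1.
Then T_{j+1} = 4T_j + 12 = 4·(2·4^j − 4) + 12 = 8·4^j − 16 + 12 = 2·4^{j+1} − 4.
So the formula holds for j+1, and by induction T_m = 2·4^m − 4 for all m ≥ 1.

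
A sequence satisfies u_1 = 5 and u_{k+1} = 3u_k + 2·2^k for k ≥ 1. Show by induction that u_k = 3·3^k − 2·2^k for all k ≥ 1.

Base case: u_1 = 5, and 3·3^1 − 2·2^1 = 9 − 4 = 5.
Assume u_r = 3·3^r − 2·2^r for some r ≥ 1.
Then u_{r+1} = 3u_r + 2·2^r = 3·(3·3^r − 2·2^r) + 2·2^r = 3·3^{r+1} − 6·2^r + 2·2^r = 3·3^{r+1} − 4·2^r = 3·3^{r+1} − 2·2^{r+1}.
This completes the inductive step, so u_k = 3·3^k − 2·2^k for all k ≥ 1.

u_k = 3·3^k − 2·2^k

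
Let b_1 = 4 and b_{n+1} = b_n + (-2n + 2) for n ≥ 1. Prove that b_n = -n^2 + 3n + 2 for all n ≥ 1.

Base case: b_1 = 4, and -1^2 + 3·1 + 2 = 4.
Assume b_k = -k^2 + 3k + 2.
Then b_{k+1} = b_k + (-2k + 2) = (-k^2 + 3k + 2) + (-2k + 2) = -k^2 + k + 4,
and -(k+1)^2 + 3·(k+1) + 2 = -k^2 + k + 4.
By induction, b_n = -n^2 + 3n + 2 for all n ≥ 1.

b_n = -n^2 + 3n + 2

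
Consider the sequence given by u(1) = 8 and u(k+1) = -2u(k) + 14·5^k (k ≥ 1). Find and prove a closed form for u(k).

Claim: u(k) = (-2)^k + 2·5^k.

Base case: u(1) = 8, and (-2)^1 + 2·5^1 = -2 + 10 = 8.
Assume u(j) = (-2)^j + 2·5^j for some j ≥ 1.
Then u(j+1) = -2u(j) + 14·5^j = -2·((-2)^j + 2·5^j) + 14·5^j = (-2)^{j+1} − 4·5^j + 14·5^j = (-2)^{j+1} + 10·5^j = (-2)^{j+1} + 2·5^{j+1}.
Hence u(k) = (-2)^k + 2·5^k for every k ≥ 1, by induction.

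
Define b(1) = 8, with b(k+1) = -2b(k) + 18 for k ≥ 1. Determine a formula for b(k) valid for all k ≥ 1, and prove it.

Claim: b(k) = -(-2)^k + 6.

Base case: b(1) = 8, and -(-2)^1 + 6 = 2 + 6 = 8.
Assume b(r) = -(-2)^r + 6 for some r ≥ 1.
Then b(r+1) = -2b(r) + 18 = -2·(-(-2)^r + 6) + 18 = 2·(-2)^r − 12 + 18 = -(-2)^{r+1} + 6.
By induction, b(k) = -(-2)^k + 6 for all k ≥ 1.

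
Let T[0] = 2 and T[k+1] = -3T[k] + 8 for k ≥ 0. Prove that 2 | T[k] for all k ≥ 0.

Base case: T[0] = 2 = 2·1, so 2 | T[0].
Assume 2 | T[m], so T[m] = 2t for some integer t.
Then T[m+1] = -3T[m] + 8 = -3·(2t) + 8 = 2(-3t + 4), so 2 | T[m+1].
Hence 2 | T[k] for every k ≥ 0, by induction.

2 | T[k]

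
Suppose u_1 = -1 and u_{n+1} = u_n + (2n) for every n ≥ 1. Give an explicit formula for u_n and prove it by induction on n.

Claim: u_n = n^2 − n − 1.

Base case: u_1 = -1, and 1^2 − 1 − 1 = -1.
Assume u_k = k^2 − k − 1.
Then u_{k+1} = u_k + (2k) = (k^2 − k − 1) + (2k) = k^2 + k − 1,
and (k+1)^2 − (k+1) − 1 = k^2 + k − 1.
This completes the inductive step, so u_n = n^2 − n − 1 for all n ≥ 1.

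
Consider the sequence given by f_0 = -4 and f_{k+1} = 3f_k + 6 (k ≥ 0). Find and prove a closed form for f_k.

Claim: f_k = -3^k − 3.

Base case: f_0 = -4, and -3^0 − 3 = -1 − 3 = -4.
Assume f_m = -3^m − 3 for some m ≥ 0.
Then f_{m+1} = 3f_m + 6 = 3·(-3^m − 3) + 6 = -3^{m+1} − 9 + 6 = -3^{m+1} − 3.
Hence f_k = -3^k − 3 for every k ≥ 0, by induction.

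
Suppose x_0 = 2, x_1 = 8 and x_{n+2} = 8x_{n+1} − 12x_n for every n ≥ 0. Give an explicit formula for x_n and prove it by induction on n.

Claim: x_n = 2^n + 6^n.

Base cases: x_0 = 2 and 2^0 + 6^0 = 2; x_1 = 8 and 2^1 + 6^1 = 8.
Assume x_j = 2^j + 6^j for all 0 ≤ j ≤ m, where m ≥ 1.
Then x_{m+1} = 8x_m − 12x_{m−1} = 8·(2^m + 6^m) − 12·(2^{m−1} + 6^{m−1}) = (8·2 − 12)2^{m−1} + (8·6 − 12)6^{m−1} = 4·2^{m−1} + 36·6^{m−1} = 2^{m+1} + 6^{m+1}.
This completes the inductive step, so x_n = 2^n + 6^n for all n ≥ 0.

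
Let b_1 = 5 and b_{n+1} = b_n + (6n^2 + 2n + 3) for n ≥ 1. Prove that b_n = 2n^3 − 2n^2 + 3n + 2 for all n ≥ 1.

Base case: b_1 = 5, and 2·1^3 − 2·1^2 + 3·1 + 2 = 5.
Assume b_r = 2r^3 − 2r^2 + 3r + 2.
Then b_{r+1} = b_r + (6r^2 + 2r + 3) = (2r^3 − 2r^2 + 3r + 2) + (6r^2 + 2r + 3) = 2r^3 + 4r^2 + 5r + 5,
and 2·(r+1)^3 − 2·(r+1)^2 + 3·(r+1) + 2 = 2r^3 + 4r^2 + 5r + 5.
By induction, b_n = 2n^3 − 2n^2 + 3n + 2 for all n ≥ 1.

b_n = 2n^3 − 2n^2 + 3n + 2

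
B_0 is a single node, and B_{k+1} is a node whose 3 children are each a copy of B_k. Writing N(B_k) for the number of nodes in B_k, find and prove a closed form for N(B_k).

Claim: N(B_k) = (3^{k+1} − 1)/2.

Base case: N(B_0) = 1, and (3^{0+1} − 1)/2 = 1.
Assume N(B_r) = (3^{r+1} − 1)/2.
Then N(B_{r+1}) = 1 + 3N(B_r) = 1 + 3·(3^{r+1} − 1)/2 = 1 + (3^{r+2} − 3)/2 = (2 + 3^{r+2} − 3)/2 = (3^{r+2} − 1)/2.
This completes the inductive step, so N(B_k) = (3^{k+1} − 1)/2 for all k ≥ 0.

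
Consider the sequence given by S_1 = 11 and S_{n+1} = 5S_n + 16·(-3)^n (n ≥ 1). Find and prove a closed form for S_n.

Claim: S_n = 5^n − 2·(-3)^n.

Base case: S_1 = 11, and 5^1 − 2·(-3)^1 = 5 + 6 = 11.
Assume S_m = 5^m − 2·(-3)^m for some m ≥ 1.
Then S_{m+1} = 5S_m + 16·(-3)^m = 5·(5^m − 2·(-3)^m) + 16·(-3)^m = 5^{m+1} − 10·(-3)^m + 16·(-3)^m = 5^{m+1} + 6·(-3)^m = 5^{m+1} − 2·(-3)^{m+1}.
By induction, S_n = 5^n − 2·(-3)^n for all n ≥ 1.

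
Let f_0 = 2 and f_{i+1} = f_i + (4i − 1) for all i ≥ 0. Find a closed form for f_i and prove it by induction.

Claim: f_i = 2i^2 − 3i + 2.

Base case: f_0 = 2, and 2·0^2 − 3·0 + 2 = 2.
Assume f_k = 2k^2 − 3k + 2.
Then f_{k+1} = f_k + (4k − 1) = (2k^2 − 3k + 2) + (4k − 1) = 2k^2 + k + 1,
and 2·(k+1)^2 − 3·(k+1) + 2 = 2k^2 + k + 1.
Hence f_i = 2i^2 − 3i + 2 for every i ≥ 0, by induction.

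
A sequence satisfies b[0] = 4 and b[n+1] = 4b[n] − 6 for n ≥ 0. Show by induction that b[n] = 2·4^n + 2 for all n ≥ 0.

Base case: b[0] = 4, and 2·4^0 + 2 = 2 + 2 = 4.
Assume b[m] = 2·4^m + 2 for some m ≥ 0.
Then b[m+1] = 4b[m] − 6 = 4·(2·4^m + 2) − 6 = 8·4^m + 8 − 6 = 2·4^{m+1} + 2.
Hence b[n] = 2·4^n + 2 for every n ≥ 0, by induction.

b[n] = 2·4^n + 2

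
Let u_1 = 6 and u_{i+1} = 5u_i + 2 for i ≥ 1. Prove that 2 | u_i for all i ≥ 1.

Base case: u_1 = 6 = 2·3, so 2 | u_1.
Assume 2 | u_k, so u_k = 2t for some integer t.
Then u_{k+1} = 5u_k + 2 = 5·(2t) + 2 = 2(5t + 1), so 2 | u_{k+1}.
So the property holds for k+1, and by induction 2 | u_i for all i ≥ 1.

2 | u_i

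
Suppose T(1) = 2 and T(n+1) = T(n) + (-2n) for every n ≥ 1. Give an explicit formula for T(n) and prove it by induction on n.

Claim: T(n) = -n^2 + n + 2.

Base case: T(1) = 2, and -1^2 + 1 + 2 = 2.
Assume T(k) = -k^2 + k + 2.
Then T(k+1) = T(k) + (-2k) = (-k^2 + k + 2) + (-2k) = -k^2 − k + 2,
and -(k+1)^2 + (k+1) + 2 = -k^2 − k + 2.
By induction, T(n) = -n^2 + n + 2 for all n ≥ 1.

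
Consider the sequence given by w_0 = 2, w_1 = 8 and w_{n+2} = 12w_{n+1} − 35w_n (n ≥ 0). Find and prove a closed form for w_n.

Claim: w_n = 3·5^n − 7^n.

Base cases: w_0 = 2 and 3·5^0 − 7^0 = 2; w_1 = 8 and 3·5^1 − 7^1 = 8.
Assume w_j = 3·5^j − 7^j for all 0 ≤ j ≤ k, where k ≥ 1.
Then w_{k+1} = 12w_k − 35w_{k−1} = 12·(3·5^k − 7^k) − 35·(3·5^{k−1} − 7^{k−1}) = 3·(12·5 − 35)5^{k−1} − (12·7 − 35)7^{k−1} = 75·5^{k−1} − 49·7^{k−1} = 3·5^{k+1} − 7^{k+1}.
Hence w_n = 3·5^n − 7^n for every n ≥ 0, by strong induction.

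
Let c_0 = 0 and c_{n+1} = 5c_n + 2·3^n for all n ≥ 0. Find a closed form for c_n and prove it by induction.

Claim: c_n = 5^n − 3^n.

Base case: c_0 = 0, and 5^0 − 3^0 = 1 − 1 = 0.
Assume c_r = 5^r − 3^r for some r ≥ 0.
Then c_{r+1} = 5c_r + 2·3^r = 5·(5^r − 3^r) + 2·3^r = 5^{r+1} − 5·3^r + 2·3^r = 5^{r+1} − 3·3^r = 5^{r+1} − 3^{r+1}.
This completes the inductive step, so c_n = 5^n − 3^n for all n ≥ 0.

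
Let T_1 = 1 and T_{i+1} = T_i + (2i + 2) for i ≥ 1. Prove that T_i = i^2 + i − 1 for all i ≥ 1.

Base case: T_1 = 1, and 1^2 + 1 − 1 = 1.
Assume T_j = j^2 + j − 1.
Then T_{j+1} = T_j + (2j + 2) = (j^2 + j − 1) + (2j + 2) = j^2 + 3j + 1,
and (j+1)^2 + (j+1) − 1 = j^2 + 3j + 1.
This completes the inductive step, so T_i = i^2 + i − 1 for all i ≥ 1.

T_i = i^2 + i − 1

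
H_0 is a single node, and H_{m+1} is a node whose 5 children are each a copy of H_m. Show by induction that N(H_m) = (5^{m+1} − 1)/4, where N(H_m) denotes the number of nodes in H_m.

Base case: N(H_0) = 1, and (5^{0+1} − 1)/4 = 1.
Assume N(H_k) = (5^{k+1} − 1)/4.
Then N(H_{k+1}) = 1 + 5N(H_k) = 1 + 5·(5^{k+1} − 1)/4 = 1 + (5^{k+2} − 5)/4 = (4 + 5^{k+2} − 5)/4 = (5^{k+2} − 1)/4.
So the formula holds for k+1, and by induction N(H_m) = (5^{m+1} − 1)/4 for all m ≥ 0.

N(H_m) = (5^{m+1} − 1)/4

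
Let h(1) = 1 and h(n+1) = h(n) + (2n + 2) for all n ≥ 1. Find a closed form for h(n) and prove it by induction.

Claim: h(n) = n^2 + n − 1.

Base case: h(1) = 1, and 1^2 + 1 − 1 = 1.
Assume h(j) = j^2 + j − 1.
Then h(j+1) = h(j) + (2j + 2) = (j^2 + j − 1) + (2j + 2) = j^2 + 3j + 1,
and (j+1)^2 + (j+1) − 1 = j^2 + 3j + 1.
This completes the inductive step, so h(n) = n^2 + n − 1 for all n ≥ 1.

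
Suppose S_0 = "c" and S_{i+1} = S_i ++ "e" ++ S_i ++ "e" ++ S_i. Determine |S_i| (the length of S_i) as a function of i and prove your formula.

Claim: |S_i| = 2·3^i − 1.

Base case: |S_0| = 1, and 2·3^0 − 1 = 1.
Assume |S_j| = 2·3^j − 1.
Then |S_{j+1}| = 3|S_j| + 2 = 3(2·3^j − 1) + 2 = 2·3^{j+1} − 3 + 2 = 2·3^{j+1} − 1.
By induction, |S_i| = 2·3^i − 1 for all i ≥ 0.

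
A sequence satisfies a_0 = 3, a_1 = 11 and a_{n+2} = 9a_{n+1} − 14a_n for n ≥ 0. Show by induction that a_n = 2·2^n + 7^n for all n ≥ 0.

Base cases: a_0 = 3 and 2·2^0 + 7^0 = 3; a_1 = 11 and 2·2^1 + 7^1 = 11.
Assume a_j = 2·2^j + 7^j for all 0 ≤ j ≤ m, where m ≥ 1.
Then a_{m+1} = 9a_m − 14a_{m−1} = 9·(2·2^m + 7^m) − 14·(2·2^{m−1} + 7^{m−1}) = 2·(9·2 − 14)2^{m−1} + (9·7 − 14)7^{m−1} = 8·2^{m−1} + 49·7^{m−1} = 2·2^{m+1} + 7^{m+1}.
This completes the inductive step, so a_n = 2·2^n + 7^n for all n ≥ 0.

a_n = 2·2^n + 7^n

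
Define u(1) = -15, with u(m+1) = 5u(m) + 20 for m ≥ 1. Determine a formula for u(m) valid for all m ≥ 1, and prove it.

Claim: u(m) = -2·5^m − 5.

Base case: u(1) = -15, and -2·5^1 − 5 = -10 − 5 = -15.
Assume u(r) = -2·5^r − 5 for some r ≥ 1.
Then u(r+1) = 5u(r) + 20 = 5·(-2·5^r − 5) + 20 = -10·5^r − 25 + 20 = -2·5^{r+1} − 5.
Hence u(m) = -2·5^m − 5 for every m ≥ 1, by induction.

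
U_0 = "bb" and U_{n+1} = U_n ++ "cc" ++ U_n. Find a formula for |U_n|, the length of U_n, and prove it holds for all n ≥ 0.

Claim: |U_n| = 2^{n+2} − 2.

Base case: |U_0| = 2, and 2^{0+2} − 2 = 2.
Assume |U_k| = 2^{k+2} − 2.
Then |U_{k+1}| = |U_k| + 2 + |U_k| = 2|U_k| + 2 = 2(2^{k+2} − 2) + 2 = 2^{k+3} − 4 + 2 = 2^{k+3} − 2.
This completes the inductive step, so |U_n| = 2^{n+2} − 2 for all n ≥ 0.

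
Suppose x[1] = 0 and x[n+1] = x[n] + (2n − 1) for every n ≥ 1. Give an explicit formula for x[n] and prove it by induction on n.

Claim: x[n] = n^2 − 2n + 1.

Base case: x[1] = 0, and 1^2 − 2·1 + 1 = 0.
Assume x[k] = k^2 − 2k + 1.
Then x[k+1] = x[k] + (2k − 1) = (k^2 − 2k + 1) + (2k − 1) = k^2,
and (k+1)^2 − 2·(k+1) + 1 = k^2.
By induction, x[n] = n^2 − 2n + 1 for all n ≥ 1.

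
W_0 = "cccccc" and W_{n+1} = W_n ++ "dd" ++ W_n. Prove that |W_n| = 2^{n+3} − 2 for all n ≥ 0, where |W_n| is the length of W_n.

Base case: |W_0| = 6, and 2^{0+3} − 2 = 6.
Assume |W_j| = 2^{j+3} − 2.
Then |W_{j+1}| = |W_j| + 2 + |W_j| = 2|W_j| + 2 = 2(2^{j+3} − 2) + 2 = 2^{j+1+3} − 4 + 2 = 2^{j+1+3} − 2.
By induction, |W_n| = 2^{n+3} − 2 for all n ≥ 0.

|W_n| = 2^{n+3} − 2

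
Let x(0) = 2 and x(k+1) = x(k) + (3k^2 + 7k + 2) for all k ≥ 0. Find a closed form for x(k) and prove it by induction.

Claim: x(k) = k^3 + 2k^2 − k + 2.

Base case: x(0) = 2, and 0^3 + 2·0^2 − 0 + 2 = 2.
Assume x(r) = r^3 + 2r^2 − r + 2.
Then x(r+1) = x(r) + (3r^2 + 7r + 2) = (r^3 + 2r^2 − r + 2) + (3r^2 + 7r + 2) = r^3 + 5r^2 + 6r + 4,
and (r+1)^3 + 2·(r+1)^2 − (r+1) + 2 = r^3 + 5r^2 + 6r + 4.
Hence x(k) = k^3 + 2k^2 − k + 2 for every k ≥ 0, by induction.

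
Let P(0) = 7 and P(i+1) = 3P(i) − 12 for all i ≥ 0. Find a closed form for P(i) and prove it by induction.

Claim: P(i) = 3^i + 6.

Base case: P(0) = 7, and 3^0 + 6 = 1 + 6 = 7.
Assume P(r) = 3^r + 6 for some r ≥ 0.
Then P(r+1) = 3P(r) − 12 = 3·(3^r + 6) − 12 = 3^{r+1} + 18 − 12 = 3^{r+1} + 6.
This completes the inductive step, so P(i) = 3^i + 6 for all i ≥ 0.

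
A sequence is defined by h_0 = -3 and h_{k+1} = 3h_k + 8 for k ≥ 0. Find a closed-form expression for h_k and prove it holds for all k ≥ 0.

Claim: h_k = 3^k − 4.

Base case: h_0 = -3, and 3^0 − 4 = 1 − 4 = -3.
Assume h_m = 3^m − 4 for some m ≥ 0.
Then h_{m+1} = 3h_m + 8 = 3·(3^m − 4) + 8 = 3^{m+1} − 12 + 8 = 3^{m+1} − 4.
This completes the inductive step, so h_k = 3^k − 4 for all k ≥ 0.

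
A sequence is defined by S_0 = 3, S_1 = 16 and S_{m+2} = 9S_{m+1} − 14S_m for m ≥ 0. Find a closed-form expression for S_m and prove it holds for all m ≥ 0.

Claim: S_m = 2^m + 2·7^m.

Base cases: S_0 = 3 and 2^0 + 2·7^0 = 3; S_1 = 16 and 2^1 + 2·7^1 = 16.
Assume S_i = 2^i + 2·7^i for all 0 ≤ i ≤ j, where j ≥ 1.
Then S_{j+1} = 9S_j − 14S_{j−1} = 9·(2^j + 2·7^j) − 14·(2^{j−1} + 2·7^{j−1}) = (9·2 − 14)2^{j−1} + 2·(9·7 − 14)7^{j−1} = 4·2^{j−1} + 98·7^{j−1} = 2^{j+1} + 2·7^{j+1}.
So the formula holds for j+1, and by strong induction S_m = 2^m + 2·7^m for all m ≥ 0.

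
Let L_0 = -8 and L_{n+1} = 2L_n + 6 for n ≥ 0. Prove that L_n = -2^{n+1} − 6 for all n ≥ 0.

Base case: L_0 = -8, and -2^{0+1} − 6 = -2 − 6 = -8.
Assume L_m = -2^{m+1} − 6 for some m ≥ 0.
Then L_{m+1} = 2L_m + 6 = 2·(-2^{m+1} − 6) + 6 = -2^{m+2} − 12 + 6 = -2^{m+2} − 6.
So the formula holds for m+1, and by induction L_n = -2^{n+1} − 6 for all n ≥ 0.

L_n = -2^{n+1} − 6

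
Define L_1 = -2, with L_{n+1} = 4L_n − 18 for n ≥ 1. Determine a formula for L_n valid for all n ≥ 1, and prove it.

Claim: L_n = -2·4^n + 6.

Base case: L_1 = -2, and -2·4^1 + 6 = -8 + 6 = -2.
Assume L_m = -2·4^m + 6 for some m ≥ 1.
Then L_{m+1} = 4L_m − 18 = 4·(-2·4^m + 6) − 18 = -8·4^m + 24 − 18 = -2·4^{m+1} + 6.
Hence L_n = -2·4^n + 6 for every n ≥ 1, by induction.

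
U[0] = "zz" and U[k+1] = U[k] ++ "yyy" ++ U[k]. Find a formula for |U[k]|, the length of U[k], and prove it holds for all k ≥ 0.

Claim: |U[k]| = 5·2^k − 3.

Base case: |U[0]| = 2, and 5·2^0 − 3 = 2.
Assume |U[m]| = 5·2^m − 3.
Then |U[m+1]| = |U[m]| + 3 + |U[m]| = 2|U[m]| + 3 = 2(5·2^m − 3) + 3 = 5·2^{m+1} − 6 + 3 = 5·2^{m+1} − 3.
So the formula holds for m+1, and by induction |U[k]| = 5·2^k − 3 for all k ≥ 0.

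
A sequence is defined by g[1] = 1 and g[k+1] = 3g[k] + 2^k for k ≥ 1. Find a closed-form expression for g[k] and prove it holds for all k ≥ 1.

Claim: g[k] = 3^k − 2^k.

Base case: g[1] = 1, and 3^1 − 2^1 = 3 − 2 = 1.
Assume g[j] = 3^j − 2^j for some j ≥ 1.
Then g[j+1] = 3g[j] + 2^j = 3·(3^j − 2^j) + 2^j = 3^{j+1} − 3·2^j + 2^j = 3^{j+1} − 2·2^j = 3^{j+1} − 2^{j+1}.
So the formula holds for j+1, and by induction g[k] = 3^k − 2^k for all k ≥ 1.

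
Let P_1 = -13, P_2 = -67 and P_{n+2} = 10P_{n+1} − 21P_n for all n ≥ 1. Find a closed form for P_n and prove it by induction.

Claim: P_n = -7^n − 2·3^n.

Base cases: P_1 = -13 and -7^1 − 2·3^1 = -13; P_2 = -67 and -7^2 − 2·3^2 = -67.
Assume P_j = -7^j − 2·3^j for all 1 ≤ j ≤ k, where k ≥ 2.
Then P_{k+1} = 10P_k − 21P_{k−1} = 10·(-7^k − 2·3^k) − 21·(-7^{k−1} − 2·3^{k−1}) = -(10·7 − 21)7^{k−1} − 2·(10·3 − 21)3^{k−1} = -49·7^{k−1} − 18·3^{k−1} = -7^{k+1} − 2·3^{k+1}.
So the formula holds for k+1, and by strong induction P_n = -7^n − 2·3^n for all n ≥ 1.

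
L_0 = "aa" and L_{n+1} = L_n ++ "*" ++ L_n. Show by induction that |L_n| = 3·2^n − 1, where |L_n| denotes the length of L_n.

Base case: |L_0| = 2, and 3·2^0 − 1 = 2.
Assume |L_j| = 3·2^j − 1.
Then |L_{j+1}| = |L_j| + 1 + |L_j| = 2|L_j| + 1 = 2(3·2^j − 1) + 1 = 3·2^{j+1} − 2 + 1 = 3·2^{j+1} − 1.
By induction, |L_n| = 3·2^n − 1 for all n ≥ 0.

|L_n| = 3·2^n − 1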